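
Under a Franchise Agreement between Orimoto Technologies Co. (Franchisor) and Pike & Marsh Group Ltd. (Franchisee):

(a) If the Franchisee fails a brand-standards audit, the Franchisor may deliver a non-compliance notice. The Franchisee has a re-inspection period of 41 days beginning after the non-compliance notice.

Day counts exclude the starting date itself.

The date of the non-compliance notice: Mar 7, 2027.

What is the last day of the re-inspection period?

Apr 17, 2027

The last day of the re-inspection period: 41 calendar days after Mar 7, 2027 is Apr 17, 2027.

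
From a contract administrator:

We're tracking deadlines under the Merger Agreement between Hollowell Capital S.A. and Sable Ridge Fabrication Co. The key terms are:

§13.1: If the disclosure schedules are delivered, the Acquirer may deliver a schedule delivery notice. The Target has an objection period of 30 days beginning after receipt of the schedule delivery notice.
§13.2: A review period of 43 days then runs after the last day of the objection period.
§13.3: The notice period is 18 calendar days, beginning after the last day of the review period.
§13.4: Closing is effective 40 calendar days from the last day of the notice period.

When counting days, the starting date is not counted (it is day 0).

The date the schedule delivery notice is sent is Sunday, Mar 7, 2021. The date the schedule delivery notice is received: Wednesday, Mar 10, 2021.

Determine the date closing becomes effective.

Jul 19, 2021

The last day of the objection period: Mar 10, 2021 + 30 days = Apr 9, 2021.
The last day of the review period: Apr 9, 2021 + 43 days = May 22, 2021.
The last day of the notice period: 18 calendar days after May 22, 2021 is Jun 9, 2021.
The date closing becomes effective: 40 calendar days after Jun 9, 2021 is Jul 19, 2021.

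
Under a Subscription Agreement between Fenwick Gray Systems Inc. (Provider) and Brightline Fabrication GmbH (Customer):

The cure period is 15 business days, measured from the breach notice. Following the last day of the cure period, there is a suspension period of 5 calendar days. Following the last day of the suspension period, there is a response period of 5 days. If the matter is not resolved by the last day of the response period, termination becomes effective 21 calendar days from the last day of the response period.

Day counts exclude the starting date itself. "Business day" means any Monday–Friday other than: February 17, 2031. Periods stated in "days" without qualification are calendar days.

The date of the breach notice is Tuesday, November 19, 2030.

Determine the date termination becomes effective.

January 10, 2031

From Tuesday, November 19, 2030, 15 business days (Nov 20, Nov 21, Nov 22, Nov 25, …, Dec 6, Dec 9, Dec 10, skipping weekends) brings us to Tuesday, December 10, 2030, which is the last day of the cure period.
Adding 5 calendar days to December 10, 2030 gives December 15, 2030, which is the last day of the suspension period.
The last day of the response period: 5 calendar days after December 15, 2030 is December 20, 2030.
Adding 21 calendar days to December 20, 2030 gives January 10, 2031, which is the date termination becomes effective.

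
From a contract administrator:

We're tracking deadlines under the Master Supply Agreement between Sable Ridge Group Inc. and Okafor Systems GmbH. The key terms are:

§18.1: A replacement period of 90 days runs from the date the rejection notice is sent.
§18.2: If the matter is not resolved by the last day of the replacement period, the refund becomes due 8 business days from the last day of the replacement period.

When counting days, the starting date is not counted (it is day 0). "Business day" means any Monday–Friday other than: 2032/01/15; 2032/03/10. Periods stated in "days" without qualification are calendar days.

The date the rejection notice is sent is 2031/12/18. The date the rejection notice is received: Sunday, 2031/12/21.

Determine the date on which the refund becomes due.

The last day of the replacement period: 2031/12/18 + 90 days = 2032/03/17.
From Wednesday, 2032/03/17, 8 business days (Mar 18, Mar 19, Mar 22, Mar 23, Mar 24, Mar 25, Mar 26, Mar 29, skipping weekends) brings us to Monday, 2032/03/29, which is the date on which the refund becomes due.

2032/03/29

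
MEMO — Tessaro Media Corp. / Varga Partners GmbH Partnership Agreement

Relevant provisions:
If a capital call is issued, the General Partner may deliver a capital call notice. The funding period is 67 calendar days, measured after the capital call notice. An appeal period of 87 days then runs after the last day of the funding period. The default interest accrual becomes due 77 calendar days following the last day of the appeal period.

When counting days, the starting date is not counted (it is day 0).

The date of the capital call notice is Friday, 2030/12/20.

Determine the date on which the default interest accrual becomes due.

The last day of the funding period: 2030/12/20 + 67 days = 2031/02/25.
Adding 87 calendar days to 2031/02/25 gives 2031/05/23, which is the last day of the appeal period.
The date on which the default interest accrual becomes due: 2031/05/23 + 77 days = 2031/08/08.

2031/08/08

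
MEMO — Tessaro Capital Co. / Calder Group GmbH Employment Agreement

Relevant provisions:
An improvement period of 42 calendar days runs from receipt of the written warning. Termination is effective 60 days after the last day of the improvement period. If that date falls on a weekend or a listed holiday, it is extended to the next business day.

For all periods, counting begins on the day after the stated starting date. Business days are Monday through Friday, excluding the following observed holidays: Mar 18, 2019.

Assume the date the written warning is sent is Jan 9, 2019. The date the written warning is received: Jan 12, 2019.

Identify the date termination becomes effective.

Apr 24, 2019

The last day of the improvement period: Jan 12, 2019 + 42 days = Feb 23, 2019.
The date termination becomes effective: Feb 23, 2019 + 60 days = Apr 24, 2019. Apr 24, 2019 is a Wednesday and is not a listed holiday, so no roll-forward applies.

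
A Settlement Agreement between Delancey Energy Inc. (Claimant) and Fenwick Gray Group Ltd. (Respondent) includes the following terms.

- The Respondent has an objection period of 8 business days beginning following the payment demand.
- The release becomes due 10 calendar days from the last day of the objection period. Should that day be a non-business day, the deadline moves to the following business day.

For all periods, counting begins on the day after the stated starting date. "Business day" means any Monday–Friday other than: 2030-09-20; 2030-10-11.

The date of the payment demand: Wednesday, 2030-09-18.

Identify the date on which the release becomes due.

The last day of the objection period: counting 8 business days from Wednesday, 2030-09-18 (Sep 19, Sep 23, Sep 24, Sep 25, Sep 26, Sep 27, Sep 30, Oct 1, skipping weekends and the listed holiday on Sep 20) reaches Tuesday, 2030-10-01.
The date on which the release becomes due: 10 calendar days after 2030-10-01 is 2030-10-11. That falls on Friday, a listed holiday, so it rolls to the next business day, Monday, 2030-10-14.

2030-10-14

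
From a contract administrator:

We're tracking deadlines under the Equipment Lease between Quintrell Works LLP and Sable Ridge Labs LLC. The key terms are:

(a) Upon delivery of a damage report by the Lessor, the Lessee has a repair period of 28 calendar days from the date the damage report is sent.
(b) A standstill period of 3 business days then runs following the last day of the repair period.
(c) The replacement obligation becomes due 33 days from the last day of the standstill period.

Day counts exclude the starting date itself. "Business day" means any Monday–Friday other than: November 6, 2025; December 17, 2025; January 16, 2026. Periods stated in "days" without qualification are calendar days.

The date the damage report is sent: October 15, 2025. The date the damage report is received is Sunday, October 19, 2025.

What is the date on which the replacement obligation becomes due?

Adding 28 calendar days to October 15, 2025 gives November 12, 2025, which is the last day of the repair period.
From Wednesday, November 12, 2025, 3 business days (Nov 13, Nov 14, Nov 17, skipping weekends) brings us to Monday, November 17, 2025, which is the last day of the standstill period.
The date on which the replacement obligation becomes due: 33 calendar days after November 17, 2025 is December 20, 2025.

December 20, 2025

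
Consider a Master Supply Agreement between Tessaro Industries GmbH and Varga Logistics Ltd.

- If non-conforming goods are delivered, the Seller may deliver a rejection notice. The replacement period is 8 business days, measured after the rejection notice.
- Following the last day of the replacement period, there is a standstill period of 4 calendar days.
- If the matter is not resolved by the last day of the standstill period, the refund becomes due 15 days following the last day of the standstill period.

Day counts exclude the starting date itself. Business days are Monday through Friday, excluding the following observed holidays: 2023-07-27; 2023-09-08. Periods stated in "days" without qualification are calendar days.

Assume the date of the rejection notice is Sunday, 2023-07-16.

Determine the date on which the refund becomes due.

2023-08-14

The last day of the replacement period: 8 business days after Sunday, 2023-07-16, skipping weekends — Jul 17, Jul 18, Jul 19, Jul 20, Jul 21, Jul 24, Jul 25, Jul 26 — lands on Wednesday, 2023-07-26.
Adding 4 calendar days to 2023-07-26 gives 2023-07-30, which is the last day of the standstill period.
The date on which the refund becomes due: 2023-07-30 + 15 days = 2023-08-14.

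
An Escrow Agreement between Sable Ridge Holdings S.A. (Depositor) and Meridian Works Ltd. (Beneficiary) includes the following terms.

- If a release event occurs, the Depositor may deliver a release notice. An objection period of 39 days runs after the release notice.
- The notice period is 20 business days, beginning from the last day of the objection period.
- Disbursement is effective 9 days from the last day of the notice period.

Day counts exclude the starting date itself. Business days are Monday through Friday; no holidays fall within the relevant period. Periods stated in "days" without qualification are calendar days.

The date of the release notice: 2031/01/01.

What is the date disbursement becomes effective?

2031/03/16

The last day of the objection period: 39 calendar days after 2031/01/01 is 2031/02/09.
The last day of the notice period: counting 20 business days from Sunday, 2031/02/09 (Feb 10, Feb 11, Feb 12, Feb 13, …, Mar 5, Mar 6, Mar 7, skipping weekends) reaches Friday, 2031/03/07.
The date disbursement becomes effective: 9 calendar days after 2031/03/07 is 2031/03/16.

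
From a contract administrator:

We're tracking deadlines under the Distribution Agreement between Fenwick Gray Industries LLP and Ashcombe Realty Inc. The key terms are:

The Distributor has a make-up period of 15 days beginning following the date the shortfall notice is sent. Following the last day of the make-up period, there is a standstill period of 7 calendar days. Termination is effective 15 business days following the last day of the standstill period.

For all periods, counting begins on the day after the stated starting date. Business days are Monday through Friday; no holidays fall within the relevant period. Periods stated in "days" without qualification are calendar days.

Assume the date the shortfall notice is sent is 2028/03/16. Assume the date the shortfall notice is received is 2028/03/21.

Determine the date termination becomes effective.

2028/04/28

The last day of the make-up period: 2028/03/16 + 15 days = 2028/03/31.
Adding 7 calendar days to 2028/03/31 gives 2028/04/07, which is the last day of the standstill period.
From Friday, 2028/04/07, 15 business days (Apr 10, Apr 11, Apr 12, Apr 13, …, Apr 26, Apr 27, Apr 28, skipping weekends) brings us to Friday, 2028/04/28, which is the date termination becomes effective.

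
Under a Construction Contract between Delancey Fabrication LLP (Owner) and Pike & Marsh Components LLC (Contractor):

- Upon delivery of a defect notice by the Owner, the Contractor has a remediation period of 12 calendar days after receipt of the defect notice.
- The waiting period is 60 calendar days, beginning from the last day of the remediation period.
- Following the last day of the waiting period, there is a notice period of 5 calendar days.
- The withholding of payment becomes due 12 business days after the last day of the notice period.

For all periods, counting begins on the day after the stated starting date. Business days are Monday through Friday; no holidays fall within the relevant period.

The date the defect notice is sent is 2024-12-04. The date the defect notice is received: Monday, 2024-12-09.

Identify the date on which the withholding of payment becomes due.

Adding 12 calendar days to 2024-12-09 gives 2024-12-21, which is the last day of the remediation period.
The last day of the waiting period: 60 calendar days after 2024-12-21 is 2025-02-19.
The last day of the notice period: 2025-02-19 + 5 days = 2025-02-24.
The date on which the withholding of payment becomes due: 12 business days after Monday, 2025-02-24, skipping weekends — Feb 25, Feb 26, Feb 27, Feb 28, …, Mar 10, Mar 11, Mar 12 — lands on Wednesday, 2025-03-12.

2025-03-12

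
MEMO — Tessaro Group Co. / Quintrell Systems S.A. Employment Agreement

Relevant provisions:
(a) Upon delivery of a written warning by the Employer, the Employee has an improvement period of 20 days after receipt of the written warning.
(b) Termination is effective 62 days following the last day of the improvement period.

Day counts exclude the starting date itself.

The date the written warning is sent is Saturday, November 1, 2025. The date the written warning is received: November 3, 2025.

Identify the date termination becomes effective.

January 24, 2026

The last day of the improvement period: 20 calendar days after November 3, 2025 is November 23, 2025.
The date termination becomes effective: 62 calendar days after November 23, 2025 is January 24, 2026.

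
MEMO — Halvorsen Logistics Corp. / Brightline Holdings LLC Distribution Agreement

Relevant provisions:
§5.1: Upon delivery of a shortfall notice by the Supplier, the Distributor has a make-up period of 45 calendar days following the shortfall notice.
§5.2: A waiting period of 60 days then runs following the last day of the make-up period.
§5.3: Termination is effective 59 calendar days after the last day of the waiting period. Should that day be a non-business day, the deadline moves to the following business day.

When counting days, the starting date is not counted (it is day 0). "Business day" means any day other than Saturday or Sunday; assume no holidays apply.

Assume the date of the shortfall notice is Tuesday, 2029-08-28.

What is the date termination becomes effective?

2030-02-08

The last day of the make-up period: 45 calendar days after 2029-08-28 is 2029-10-12.
Adding 60 calendar days to 2029-10-12 gives 2029-12-11, which is the last day of the waiting period.
The date termination becomes effective: 59 calendar days after 2029-12-11 is 2030-02-08. 2030-02-08 is a Friday, so no roll-forward applies.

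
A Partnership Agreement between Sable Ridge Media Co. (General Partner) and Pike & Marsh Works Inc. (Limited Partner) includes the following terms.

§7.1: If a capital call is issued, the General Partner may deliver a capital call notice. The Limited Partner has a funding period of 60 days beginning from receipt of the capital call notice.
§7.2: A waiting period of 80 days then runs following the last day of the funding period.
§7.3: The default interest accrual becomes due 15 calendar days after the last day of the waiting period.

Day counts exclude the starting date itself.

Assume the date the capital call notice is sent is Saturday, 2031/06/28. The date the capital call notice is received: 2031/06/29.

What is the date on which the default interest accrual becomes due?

The last day of the funding period: 60 calendar days after 2031/06/29 is 2031/08/28.
The last day of the waiting period: 80 calendar days after 2031/08/28 is 2031/11/16.
Adding 15 calendar days to 2031/11/16 gives 2031/12/01, which is the date on which the default interest accrual becomes due.

2031/12/01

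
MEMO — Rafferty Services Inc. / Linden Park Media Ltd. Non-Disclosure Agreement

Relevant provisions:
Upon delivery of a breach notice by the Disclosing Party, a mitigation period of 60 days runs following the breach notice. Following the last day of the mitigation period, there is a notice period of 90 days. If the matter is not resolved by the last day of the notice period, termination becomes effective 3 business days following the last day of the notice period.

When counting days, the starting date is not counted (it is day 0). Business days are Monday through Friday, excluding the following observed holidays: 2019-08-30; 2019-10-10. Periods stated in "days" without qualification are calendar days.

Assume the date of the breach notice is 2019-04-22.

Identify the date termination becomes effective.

2019-09-24

The last day of the mitigation period: 2019-04-22 + 60 days = 2019-06-21.
Adding 90 calendar days to 2019-06-21 gives 2019-09-19, which is the last day of the notice period.
From Thursday, 2019-09-19, 3 business days (Sep 20, Sep 23, Sep 24, skipping weekends) brings us to Tuesday, 2019-09-24, which is the date termination becomes effective.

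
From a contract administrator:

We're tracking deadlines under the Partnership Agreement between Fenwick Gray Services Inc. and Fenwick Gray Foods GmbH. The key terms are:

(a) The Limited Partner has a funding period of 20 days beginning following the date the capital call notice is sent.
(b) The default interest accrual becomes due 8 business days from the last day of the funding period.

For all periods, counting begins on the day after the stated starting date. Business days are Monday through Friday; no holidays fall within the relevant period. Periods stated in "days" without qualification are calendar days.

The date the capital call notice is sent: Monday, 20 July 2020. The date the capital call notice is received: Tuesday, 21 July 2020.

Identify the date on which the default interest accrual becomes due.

19 August 2020

The last day of the funding period: 20 calendar days after 20 July 2020 is 9 August 2020.
From Sunday, 9 August 2020, 8 business days (Aug 10, Aug 11, Aug 12, Aug 13, Aug 14, Aug 17, Aug 18, Aug 19, skipping weekends) brings us to Wednesday, 19 August 2020, which is the date on which the default interest accrual becomes due.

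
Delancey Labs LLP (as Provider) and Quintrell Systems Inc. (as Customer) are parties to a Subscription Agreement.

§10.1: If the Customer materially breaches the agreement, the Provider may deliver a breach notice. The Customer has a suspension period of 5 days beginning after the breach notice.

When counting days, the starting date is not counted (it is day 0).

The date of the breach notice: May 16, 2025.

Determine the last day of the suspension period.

May 21, 2025

The last day of the suspension period: 5 calendar days after May 16, 2025 is May 21, 2025.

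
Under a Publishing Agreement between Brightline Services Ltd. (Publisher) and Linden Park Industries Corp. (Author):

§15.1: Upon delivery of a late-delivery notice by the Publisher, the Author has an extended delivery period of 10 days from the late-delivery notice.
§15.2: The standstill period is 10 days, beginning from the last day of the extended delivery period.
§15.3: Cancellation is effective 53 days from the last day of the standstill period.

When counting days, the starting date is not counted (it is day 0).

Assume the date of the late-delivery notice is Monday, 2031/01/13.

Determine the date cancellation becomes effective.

2031/03/27

The last day of the extended delivery period: 2031/01/13 + 10 days = 2031/01/23.
Adding 10 calendar days to 2031/01/23 gives 2031/02/02, which is the last day of the standstill period.
The date cancellation becomes effective: 53 calendar days after 2031/02/02 is 2031/03/27.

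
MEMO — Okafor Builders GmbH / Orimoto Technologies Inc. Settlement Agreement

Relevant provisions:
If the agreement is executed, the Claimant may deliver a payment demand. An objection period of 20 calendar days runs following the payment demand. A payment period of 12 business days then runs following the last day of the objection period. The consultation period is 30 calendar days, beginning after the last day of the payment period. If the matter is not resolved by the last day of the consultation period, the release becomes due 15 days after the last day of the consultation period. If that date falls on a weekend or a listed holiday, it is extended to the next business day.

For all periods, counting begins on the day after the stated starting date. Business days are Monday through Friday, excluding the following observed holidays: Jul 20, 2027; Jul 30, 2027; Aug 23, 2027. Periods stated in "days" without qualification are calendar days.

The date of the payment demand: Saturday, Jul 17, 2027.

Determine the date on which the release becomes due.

Oct 11, 2027

The last day of the objection period: 20 calendar days after Jul 17, 2027 is Aug 6, 2027.
The last day of the payment period: 12 business days after Friday, Aug 6, 2027, skipping weekends and the listed holiday on Aug 23 — Aug 9, Aug 10, Aug 11, Aug 12, …, Aug 20, Aug 24, Aug 25 — lands on Wednesday, Aug 25, 2027.
The last day of the consultation period: Aug 25, 2027 + 30 days = Sep 24, 2027.
The date on which the release becomes due: Sep 24, 2027 + 15 days = Oct 9, 2027. That falls on a Saturday, so it rolls to the next business day, Monday, Oct 11, 2027.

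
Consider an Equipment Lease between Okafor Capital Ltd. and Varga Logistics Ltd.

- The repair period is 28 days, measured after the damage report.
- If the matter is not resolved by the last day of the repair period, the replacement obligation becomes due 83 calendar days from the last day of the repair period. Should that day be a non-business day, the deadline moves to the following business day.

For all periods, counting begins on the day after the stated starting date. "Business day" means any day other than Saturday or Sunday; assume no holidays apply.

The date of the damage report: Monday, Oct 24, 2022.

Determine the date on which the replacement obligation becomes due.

Feb 13, 2023

Adding 28 calendar days to Oct 24, 2022 gives Nov 21, 2022, which is the last day of the repair period.
The date on which the replacement obligation becomes due: 83 calendar days after Nov 21, 2022 is Feb 12, 2023. That falls on a Sunday, so it rolls to the next business day, Monday, Feb 13, 2023.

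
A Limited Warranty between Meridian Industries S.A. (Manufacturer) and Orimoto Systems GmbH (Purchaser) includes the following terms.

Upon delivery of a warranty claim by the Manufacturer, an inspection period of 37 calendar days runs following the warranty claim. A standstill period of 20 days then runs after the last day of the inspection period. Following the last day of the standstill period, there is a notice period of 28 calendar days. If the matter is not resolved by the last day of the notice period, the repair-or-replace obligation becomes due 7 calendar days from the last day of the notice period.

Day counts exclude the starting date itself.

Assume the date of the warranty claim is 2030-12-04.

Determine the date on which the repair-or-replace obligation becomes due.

2031-03-06

The last day of the inspection period: 2030-12-04 + 37 days = 2031-01-10.
Adding 20 calendar days to 2031-01-10 gives 2031-01-30, which is the last day of the standstill period.
The last day of the notice period: 2031-01-30 + 28 days = 2031-02-27.
Adding 7 calendar days to 2031-02-27 gives 2031-03-06, which is the date on which the repair-or-replace obligation becomes due.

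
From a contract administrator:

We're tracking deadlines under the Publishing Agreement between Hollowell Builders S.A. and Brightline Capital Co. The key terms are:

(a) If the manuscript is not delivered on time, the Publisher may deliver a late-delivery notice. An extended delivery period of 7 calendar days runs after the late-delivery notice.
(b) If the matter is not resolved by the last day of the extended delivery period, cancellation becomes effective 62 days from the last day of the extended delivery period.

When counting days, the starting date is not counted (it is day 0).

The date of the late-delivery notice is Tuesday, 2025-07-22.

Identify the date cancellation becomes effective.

2025-09-29

The last day of the extended delivery period: 2025-07-22 + 7 days = 2025-07-29.
The date cancellation becomes effective: 62 calendar days after 2025-07-29 is 2025-09-29.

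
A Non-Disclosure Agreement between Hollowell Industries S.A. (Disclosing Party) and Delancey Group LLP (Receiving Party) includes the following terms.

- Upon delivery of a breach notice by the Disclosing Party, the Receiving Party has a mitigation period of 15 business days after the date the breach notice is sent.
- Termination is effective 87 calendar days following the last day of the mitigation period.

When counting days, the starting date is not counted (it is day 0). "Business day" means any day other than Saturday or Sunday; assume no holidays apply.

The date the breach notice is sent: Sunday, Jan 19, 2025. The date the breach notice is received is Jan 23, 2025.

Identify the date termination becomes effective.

From Sunday, Jan 19, 2025, 15 business days (Jan 20, Jan 21, Jan 22, Jan 23, …, Feb 5, Feb 6, Feb 7, skipping weekends) brings us to Friday, Feb 7, 2025, which is the last day of the mitigation period.
Adding 87 calendar days to Feb 7, 2025 gives May 5, 2025, which is the date termination becomes effective.

May 5, 2025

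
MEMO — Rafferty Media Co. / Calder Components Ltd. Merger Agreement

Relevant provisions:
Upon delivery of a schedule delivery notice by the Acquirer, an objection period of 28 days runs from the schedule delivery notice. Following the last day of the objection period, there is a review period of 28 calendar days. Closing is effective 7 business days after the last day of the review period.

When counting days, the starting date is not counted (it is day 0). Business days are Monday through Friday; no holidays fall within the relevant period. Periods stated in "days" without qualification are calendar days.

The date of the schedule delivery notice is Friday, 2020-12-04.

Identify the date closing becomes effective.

2021-02-09

Adding 28 calendar days to 2020-12-04 gives 2021-01-01, which is the last day of the objection period.
Adding 28 calendar days to 2021-01-01 gives 2021-01-29, which is the last day of the review period.
The date closing becomes effective: counting 7 business days from Friday, 2021-01-29 (Feb 1, Feb 2, Feb 3, Feb 4, Feb 5, Feb 8, Feb 9, skipping weekends) reaches Tuesday, 2021-02-09.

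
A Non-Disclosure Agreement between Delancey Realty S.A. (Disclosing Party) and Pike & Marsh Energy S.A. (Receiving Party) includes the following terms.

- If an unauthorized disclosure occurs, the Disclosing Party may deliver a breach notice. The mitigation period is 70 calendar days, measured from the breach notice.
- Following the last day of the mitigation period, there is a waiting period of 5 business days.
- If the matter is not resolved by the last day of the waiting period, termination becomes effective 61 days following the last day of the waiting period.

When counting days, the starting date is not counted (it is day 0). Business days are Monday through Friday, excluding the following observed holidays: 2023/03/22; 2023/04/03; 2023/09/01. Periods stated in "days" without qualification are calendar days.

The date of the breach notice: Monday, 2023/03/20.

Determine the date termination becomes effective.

2023/08/05

Adding 70 calendar days to 2023/03/20 gives 2023/05/29, which is the last day of the mitigation period.
The last day of the waiting period: counting 5 business days from Monday, 2023/05/29 (May 30, May 31, Jun 1, Jun 2, Jun 5, skipping weekends) reaches Monday, 2023/06/05.
Adding 61 calendar days to 2023/06/05 gives 2023/08/05, which is the date termination becomes effective.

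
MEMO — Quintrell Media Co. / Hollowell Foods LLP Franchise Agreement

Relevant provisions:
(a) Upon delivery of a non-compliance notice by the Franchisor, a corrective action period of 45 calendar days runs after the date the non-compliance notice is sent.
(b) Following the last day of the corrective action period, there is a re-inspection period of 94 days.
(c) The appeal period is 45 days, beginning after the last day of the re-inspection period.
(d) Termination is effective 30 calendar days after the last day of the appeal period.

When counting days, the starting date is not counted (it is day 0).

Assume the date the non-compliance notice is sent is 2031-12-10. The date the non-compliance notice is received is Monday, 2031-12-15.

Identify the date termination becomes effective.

2032-07-11

The last day of the corrective action period: 45 calendar days after 2031-12-10 is 2032-01-24.
The last day of the re-inspection period: 94 calendar days after 2032-01-24 is 2032-04-27.
The last day of the appeal period: 45 calendar days after 2032-04-27 is 2032-06-11.
Adding 30 calendar days to 2032-06-11 gives 2032-07-11, which is the date termination becomes effective.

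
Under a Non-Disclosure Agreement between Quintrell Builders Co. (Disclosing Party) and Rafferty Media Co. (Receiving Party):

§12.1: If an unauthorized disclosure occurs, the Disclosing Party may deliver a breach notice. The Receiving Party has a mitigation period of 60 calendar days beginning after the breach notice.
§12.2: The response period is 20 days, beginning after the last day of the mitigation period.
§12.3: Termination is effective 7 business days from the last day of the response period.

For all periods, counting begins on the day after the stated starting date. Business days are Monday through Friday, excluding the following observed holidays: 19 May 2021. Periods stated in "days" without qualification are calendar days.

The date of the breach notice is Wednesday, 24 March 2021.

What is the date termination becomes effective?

22 June 2021

The last day of the mitigation period: 60 calendar days after 24 March 2021 is 23 May 2021.
The last day of the response period: 23 May 2021 + 20 days = 12 June 2021.
The date termination becomes effective: counting 7 business days from Saturday, 12 June 2021 (Jun 14, Jun 15, Jun 16, Jun 17, Jun 18, Jun 21, Jun 22, skipping weekends) reaches Tuesday, 22 June 2021.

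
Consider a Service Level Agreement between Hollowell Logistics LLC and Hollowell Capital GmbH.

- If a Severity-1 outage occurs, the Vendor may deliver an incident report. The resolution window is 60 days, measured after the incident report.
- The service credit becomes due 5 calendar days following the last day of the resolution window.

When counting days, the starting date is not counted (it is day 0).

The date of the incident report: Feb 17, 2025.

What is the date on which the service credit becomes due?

The last day of the resolution window: 60 calendar days after Feb 17, 2025 is Apr 18, 2025.
The date on which the service credit becomes due: Apr 18, 2025 + 5 days = Apr 23, 2025.

Apr 23, 2025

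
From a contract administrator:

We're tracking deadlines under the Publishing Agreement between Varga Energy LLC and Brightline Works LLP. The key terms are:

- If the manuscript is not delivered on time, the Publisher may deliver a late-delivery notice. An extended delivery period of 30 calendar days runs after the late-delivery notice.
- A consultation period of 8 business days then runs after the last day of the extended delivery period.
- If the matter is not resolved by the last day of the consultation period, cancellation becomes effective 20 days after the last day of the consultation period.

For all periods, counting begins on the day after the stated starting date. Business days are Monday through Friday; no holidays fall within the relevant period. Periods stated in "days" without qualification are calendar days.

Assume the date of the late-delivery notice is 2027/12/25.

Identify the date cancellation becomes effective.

2028/02/23

The last day of the extended delivery period: 2027/12/25 + 30 days = 2028/01/24.
The last day of the consultation period: counting 8 business days from Monday, 2028/01/24 (Jan 25, Jan 26, Jan 27, Jan 28, Jan 31, Feb 1, Feb 2, Feb 3, skipping weekends) reaches Thursday, 2028/02/03.
Adding 20 calendar days to 2028/02/03 gives 2028/02/23, which is the date cancellation becomes effective.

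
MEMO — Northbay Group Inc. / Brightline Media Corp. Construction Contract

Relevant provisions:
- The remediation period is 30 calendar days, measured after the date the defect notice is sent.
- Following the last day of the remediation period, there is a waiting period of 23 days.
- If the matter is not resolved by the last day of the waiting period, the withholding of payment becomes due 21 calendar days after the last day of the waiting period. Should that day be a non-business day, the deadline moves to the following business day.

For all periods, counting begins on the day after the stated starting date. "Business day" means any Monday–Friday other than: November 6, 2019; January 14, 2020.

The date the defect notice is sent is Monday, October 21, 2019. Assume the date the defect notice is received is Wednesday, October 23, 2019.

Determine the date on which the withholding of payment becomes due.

The last day of the remediation period: 30 calendar days after October 21, 2019 is November 20, 2019.
The last day of the waiting period: 23 calendar days after November 20, 2019 is December 13, 2019.
The date on which the withholding of payment becomes due: December 13, 2019 + 21 days = January 3, 2020. January 3, 2020 is a Friday and is not a listed holiday, so no roll-forward applies.

January 3, 2020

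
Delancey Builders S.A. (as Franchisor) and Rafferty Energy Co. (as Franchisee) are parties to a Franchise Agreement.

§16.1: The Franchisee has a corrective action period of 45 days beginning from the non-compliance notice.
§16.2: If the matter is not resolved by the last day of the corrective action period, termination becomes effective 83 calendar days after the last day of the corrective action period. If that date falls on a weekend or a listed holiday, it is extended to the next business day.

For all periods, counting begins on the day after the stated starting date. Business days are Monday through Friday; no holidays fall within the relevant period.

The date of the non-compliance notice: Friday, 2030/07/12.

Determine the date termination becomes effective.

2030/11/18

The last day of the corrective action period: 2030/07/12 + 45 days = 2030/08/26.
The date termination becomes effective: 83 calendar days after 2030/08/26 is 2030/11/17. That falls on a Sunday, so it rolls to the next business day, Monday, 2030/11/18.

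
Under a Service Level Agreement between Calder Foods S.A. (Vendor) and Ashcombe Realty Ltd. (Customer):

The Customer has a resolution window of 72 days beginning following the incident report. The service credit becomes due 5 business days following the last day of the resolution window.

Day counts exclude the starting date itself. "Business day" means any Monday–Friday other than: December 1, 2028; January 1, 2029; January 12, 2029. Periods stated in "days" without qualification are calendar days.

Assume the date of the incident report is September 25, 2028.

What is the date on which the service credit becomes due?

Adding 72 calendar days to September 25, 2028 gives December 6, 2028, which is the last day of the resolution window.
The date on which the service credit becomes due: counting 5 business days from Wednesday, December 6, 2028 (Dec 7, Dec 8, Dec 11, Dec 12, Dec 13, skipping weekends) reaches Wednesday, December 13, 2028.

December 13, 2028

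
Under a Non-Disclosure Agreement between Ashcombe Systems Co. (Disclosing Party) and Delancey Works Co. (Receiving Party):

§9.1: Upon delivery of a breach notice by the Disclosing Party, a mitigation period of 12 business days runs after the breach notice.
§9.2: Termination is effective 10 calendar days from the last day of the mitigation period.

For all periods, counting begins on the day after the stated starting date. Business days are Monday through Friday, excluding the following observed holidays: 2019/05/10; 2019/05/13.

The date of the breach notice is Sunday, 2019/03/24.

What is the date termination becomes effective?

2019/04/19

The last day of the mitigation period: 12 business days after Sunday, 2019/03/24, skipping weekends — Mar 25, Mar 26, Mar 27, Mar 28, …, Apr 5, Apr 8, Apr 9 — lands on Tuesday, 2019/04/09.
The date termination becomes effective: 10 calendar days after 2019/04/09 is 2019/04/19.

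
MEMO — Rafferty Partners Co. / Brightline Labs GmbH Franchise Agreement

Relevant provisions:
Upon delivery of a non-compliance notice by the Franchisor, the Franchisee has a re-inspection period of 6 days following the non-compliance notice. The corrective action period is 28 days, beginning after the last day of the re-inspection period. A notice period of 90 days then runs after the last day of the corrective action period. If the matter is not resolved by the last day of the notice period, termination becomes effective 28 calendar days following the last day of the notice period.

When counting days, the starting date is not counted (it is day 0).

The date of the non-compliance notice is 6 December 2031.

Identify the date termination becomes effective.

The last day of the re-inspection period: 6 calendar days after 6 December 2031 is 12 December 2031.
Adding 28 calendar days to 12 December 2031 gives 9 January 2032, which is the last day of the corrective action period.
The last day of the notice period: 9 January 2032 + 90 days = 8 April 2032.
The date termination becomes effective: 8 April 2032 + 28 days = 6 May 2032.

6 May 2032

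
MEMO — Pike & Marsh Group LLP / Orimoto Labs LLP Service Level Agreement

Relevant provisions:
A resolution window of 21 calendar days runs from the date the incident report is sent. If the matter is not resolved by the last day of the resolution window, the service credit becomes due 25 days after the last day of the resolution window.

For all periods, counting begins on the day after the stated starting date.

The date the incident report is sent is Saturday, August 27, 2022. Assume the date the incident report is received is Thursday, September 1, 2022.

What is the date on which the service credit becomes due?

October 12, 2022

The last day of the resolution window: August 27, 2022 + 21 days = September 17, 2022.
The date on which the service credit becomes due: September 17, 2022 + 25 days = October 12, 2022.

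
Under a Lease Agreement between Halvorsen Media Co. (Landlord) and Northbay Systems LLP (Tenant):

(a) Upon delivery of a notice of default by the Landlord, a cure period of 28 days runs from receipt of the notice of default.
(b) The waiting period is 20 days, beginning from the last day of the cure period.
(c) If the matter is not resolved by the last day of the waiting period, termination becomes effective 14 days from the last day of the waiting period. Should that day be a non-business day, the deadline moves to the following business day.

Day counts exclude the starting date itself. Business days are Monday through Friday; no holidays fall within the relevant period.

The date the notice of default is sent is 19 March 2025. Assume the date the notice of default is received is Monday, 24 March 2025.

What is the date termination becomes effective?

The last day of the cure period: 24 March 2025 + 28 days = 21 April 2025.
The last day of the waiting period: 21 April 2025 + 20 days = 11 May 2025.
Adding 14 calendar days to 11 May 2025 gives 25 May 2025, which is the date termination becomes effective. That falls on a Sunday, so it rolls to the next business day, Monday, 26 May 2025.

26 May 2025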